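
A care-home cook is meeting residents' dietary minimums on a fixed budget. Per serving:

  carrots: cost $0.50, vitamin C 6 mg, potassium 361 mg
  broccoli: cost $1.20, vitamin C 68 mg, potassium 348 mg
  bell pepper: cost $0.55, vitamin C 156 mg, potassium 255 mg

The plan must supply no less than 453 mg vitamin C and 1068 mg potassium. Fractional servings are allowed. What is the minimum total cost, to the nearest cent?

$2.04

Compare the cost at each extreme point of the feasible region.
carrots only: max(453/6, 1068/361) = 75.5 servings → $37.75.
broccoli only: max(453/68, 1068/348) = 6.662 servings → $7.99.
bell pepper only: max(453/156, 1068/255) = 4.188 servings → $2.30.
carrots + broccoli with both targets exact would need a negative amount; discard.
carrots + bell pepper with both tight: 0.9326 servings and 2.868 servings → $2.04.
broccoli + bell pepper with both tight: 1.383 servings and 2.301 servings → $2.92.
The minimum over all feasible corners is $2.04.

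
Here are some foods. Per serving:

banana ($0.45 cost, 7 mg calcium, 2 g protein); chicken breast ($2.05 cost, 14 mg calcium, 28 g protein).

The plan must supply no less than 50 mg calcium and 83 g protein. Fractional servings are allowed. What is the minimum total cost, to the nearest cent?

$6.51

This is a tiny linear program; its minimum lies at a vertex of the feasible set. List the vertices and price them.
banana only: max(50/7, 83/2) = 41.5 servings → $18.68.
chicken breast only: max(50/14, 83/28) = 3.571 servings → $7.32.
banana + chicken breast with both tight: 1.417 servings and 2.863 servings → $6.51.
So the least-cost plan costs $6.51.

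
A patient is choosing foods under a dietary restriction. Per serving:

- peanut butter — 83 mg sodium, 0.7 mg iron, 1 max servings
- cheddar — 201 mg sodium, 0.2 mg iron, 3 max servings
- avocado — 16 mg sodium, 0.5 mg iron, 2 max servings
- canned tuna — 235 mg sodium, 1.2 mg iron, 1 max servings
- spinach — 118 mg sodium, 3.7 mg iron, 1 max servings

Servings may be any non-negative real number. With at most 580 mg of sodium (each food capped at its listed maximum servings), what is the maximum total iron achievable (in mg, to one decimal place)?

6.7 mg

Iron per mg sodium: spinach 0.03136, avocado 0.03125, peanut butter 0.008434, canned tuna 0.005106, cheddar 0.000995.
Take 1 serving of spinach: uses 118 mg sodium, +3.7 mg iron (running total 3.7 mg).
Take 2 servings of avocado: uses 32 mg sodium, +1.0 mg iron (running total 4.7 mg).
Take 1 serving of peanut butter: uses 83 mg sodium, +0.7 mg iron (running total 5.4 mg).
Take 1 serving of canned tuna: uses 235 mg sodium, +1.2 mg iron (running total 6.6 mg).
Take 0.5572 servings of cheddar: uses 112 mg sodium, +0.1 mg iron (running total 6.7 mg).
Greedy by best ratio exhausts the sodium allowance optimally: 6.7 mg.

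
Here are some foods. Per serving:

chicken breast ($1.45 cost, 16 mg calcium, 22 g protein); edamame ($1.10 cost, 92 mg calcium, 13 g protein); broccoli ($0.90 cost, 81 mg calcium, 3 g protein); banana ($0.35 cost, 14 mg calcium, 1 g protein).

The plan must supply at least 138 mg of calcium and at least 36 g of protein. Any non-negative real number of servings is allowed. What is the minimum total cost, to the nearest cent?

Minimising a linear cost over {calcium ≥ 138, protein ≥ 36, servings ≥ 0} — the optimum is at a vertex, using one or two foods.
chicken breast only: max(138/16, 36/22) = 8.625 servings → $12.51.
edamame only: max(138/92, 36/13) = 2.769 servings → $3.05.
broccoli only: max(138/81, 36/3) = 12 servings → $10.80.
banana only: max(138/14, 36/1) = 36 servings → $12.60.
chicken breast + edamame with both tight: 0.8359 servings and 1.355 servings → $2.70.
chicken breast + broccoli with both tight: 1.443 servings and 1.419 servings → $3.37.
chicken breast + banana with both tight: 1.253 servings and 8.425 servings → $4.77.
edamame + broccoli: intersection lies outside the first quadrant.
edamame + banana: the both-tight solution has a negative serving — not a feasible corner.
broccoli + banana: intersection lies outside the first quadrant.
The minimum over all feasible corners is $2.70.

$2.70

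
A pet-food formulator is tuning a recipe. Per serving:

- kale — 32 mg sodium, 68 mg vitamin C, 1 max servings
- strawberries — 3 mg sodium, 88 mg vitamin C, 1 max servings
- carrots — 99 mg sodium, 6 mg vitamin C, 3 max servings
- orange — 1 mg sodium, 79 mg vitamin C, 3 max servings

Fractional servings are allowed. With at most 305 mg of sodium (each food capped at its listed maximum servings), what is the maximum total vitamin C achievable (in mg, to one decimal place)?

409.2 mg

Vitamin C per mg sodium: orange 79, strawberries 29.33, kale 2.125, carrots 0.06061.
Take 3 servings of orange: uses 3 mg sodium, +237.0 mg vitamin C (running total 237.0 mg).
Take 1 serving of strawberries: uses 3 mg sodium, +88.0 mg vitamin C (running total 325.0 mg).
Take 1 serving of kale: uses 32 mg sodium, +68.0 mg vitamin C (running total 393.0 mg).
Take 2.697 servings of carrots: uses 267 mg sodium, +16.2 mg vitamin C (running total 409.2 mg).
Filling greedily by vitamin C-per-mg sodium is optimal for one linear limit, giving 409.2 mg.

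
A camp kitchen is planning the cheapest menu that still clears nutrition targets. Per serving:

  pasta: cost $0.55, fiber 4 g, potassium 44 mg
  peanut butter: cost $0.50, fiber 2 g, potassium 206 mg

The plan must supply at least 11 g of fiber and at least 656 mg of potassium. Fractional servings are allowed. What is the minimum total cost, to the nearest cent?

$2.17

At the optimum either one food covers both requirements or two foods hit both targets exactly; no other combination can be cheaper.
pasta only: max(11/4, 656/44) = 14.91 servings → $8.20.
peanut butter only: max(11/2, 656/206) = 5.5 servings → $2.75.
pasta + peanut butter with both tight: 1.296 servings and 2.908 servings → $2.17.
So the least-cost plan costs $2.17.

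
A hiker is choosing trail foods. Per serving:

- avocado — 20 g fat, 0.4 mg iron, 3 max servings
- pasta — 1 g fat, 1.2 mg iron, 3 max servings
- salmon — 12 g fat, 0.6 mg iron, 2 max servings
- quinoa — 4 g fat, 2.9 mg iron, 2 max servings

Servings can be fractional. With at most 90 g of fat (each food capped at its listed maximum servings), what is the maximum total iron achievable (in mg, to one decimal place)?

Iron per g fat: pasta 1.2, quinoa 0.725, salmon 0.05, avocado 0.02.
Take 3 servings of pasta: uses 3 g fat, +3.6 mg iron (running total 3.6 mg).
Take 2 servings of quinoa: uses 8 g fat, +5.8 mg iron (running total 9.4 mg).
Take 2 servings of salmon: uses 24 g fat, +1.2 mg iron (running total 10.6 mg).
Take 2.75 servings of avocado: uses 55 g fat, +1.1 mg iron (running total 11.7 mg).
Greedy by best ratio exhausts the fat allowance optimally: 11.7 mg.

11.7 mg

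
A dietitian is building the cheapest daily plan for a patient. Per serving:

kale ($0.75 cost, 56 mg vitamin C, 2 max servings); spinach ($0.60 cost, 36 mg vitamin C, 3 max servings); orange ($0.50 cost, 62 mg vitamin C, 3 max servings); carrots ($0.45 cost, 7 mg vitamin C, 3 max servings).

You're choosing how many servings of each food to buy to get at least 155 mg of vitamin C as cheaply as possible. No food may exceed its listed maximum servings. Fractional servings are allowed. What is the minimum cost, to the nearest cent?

Cost per mg of vitamin C: orange $0.0081, kale $0.0134, spinach $0.0167, carrots $0.0643.
Take 2.5 servings of orange: +155.0 mg vitamin C for $1.25 (total $1.25, still need 0.0 mg).
Greedy by cheapest-per-mg is optimal for a single linear constraint, so the minimum cost is $1.25.

$1.25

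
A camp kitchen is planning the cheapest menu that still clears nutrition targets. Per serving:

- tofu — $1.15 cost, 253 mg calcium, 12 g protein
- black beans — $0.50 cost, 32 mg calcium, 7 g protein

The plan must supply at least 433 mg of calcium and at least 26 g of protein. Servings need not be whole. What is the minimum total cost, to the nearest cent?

$2.32

Minimising a linear cost over {calcium ≥ 433, protein ≥ 26, servings ≥ 0} — the optimum is at a vertex, using one or two foods.
tofu only: max(433/253, 26/12) = 2.167 servings → $2.49.
black beans only: max(433/32, 26/7) = 13.53 servings → $6.77.
tofu + black beans with both tight: 1.585 servings and 0.9964 servings → $2.32.
Cheapest feasible corner: $2.32.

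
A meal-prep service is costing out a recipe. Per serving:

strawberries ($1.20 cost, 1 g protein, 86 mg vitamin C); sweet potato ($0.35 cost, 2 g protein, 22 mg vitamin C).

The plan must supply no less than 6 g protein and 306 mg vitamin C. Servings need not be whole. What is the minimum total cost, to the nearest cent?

$4.33

A basic optimal solution has at most two foods positive. Try each food alone and each pair with both targets met exactly.
strawberries only: max(6/1, 306/86) = 6 servings → $7.20.
sweet potato only: max(6/2, 306/22) = 13.91 servings → $4.87.
strawberries + sweet potato with both tight: 3.2 servings and 1.4 servings → $4.33.
Cheapest feasible corner: $4.33.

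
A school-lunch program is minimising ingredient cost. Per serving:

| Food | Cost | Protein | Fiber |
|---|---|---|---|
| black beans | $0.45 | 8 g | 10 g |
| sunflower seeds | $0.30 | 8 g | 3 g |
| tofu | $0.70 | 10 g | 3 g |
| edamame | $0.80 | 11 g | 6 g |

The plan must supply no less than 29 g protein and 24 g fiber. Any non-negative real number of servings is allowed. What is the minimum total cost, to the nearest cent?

Check every corner: each single food scaled to meet both minima, and each pair solved so both constraints bind.
black beans only: max(29/8, 24/10) = 3.625 servings → $1.63.
sunflower seeds only: max(29/8, 24/3) = 8 servings → $2.40.
tofu only: max(29/10, 24/3) = 8 servings → $5.60.
edamame only: max(29/11, 24/6) = 4 servings → $3.20.
black beans + sunflower seeds with both tight: 1.875 servings and 1.75 servings → $1.37.
black beans + tofu with both tight: 2.013 servings and 1.289 servings → $1.81.
black beans + edamame with both tight: 1.452 servings and 1.581 servings → $1.92.
sunflower seeds + tofu with both targets exact would need a negative amount; discard.
sunflower seeds + edamame: intersection lies outside the first quadrant.
tofu + edamame: the both-tight solution has a negative serving — not a feasible corner.
The minimum over all feasible corners is $1.37.

$1.37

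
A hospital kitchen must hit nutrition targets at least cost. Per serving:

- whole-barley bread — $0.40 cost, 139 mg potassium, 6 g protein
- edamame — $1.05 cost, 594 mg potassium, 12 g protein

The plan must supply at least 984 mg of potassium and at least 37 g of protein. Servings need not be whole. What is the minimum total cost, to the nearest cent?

A basic optimal solution has at most two foods positive. Try each food alone and each pair with both targets met exactly.
whole-barley bread only: max(984/139, 37/6) = 7.079 servings → $2.83.
edamame only: max(984/594, 37/12) = 3.083 servings → $3.24.
whole-barley bread + edamame with both tight: 5.364 servings and 0.4014 servings → $2.57.
So the least-cost plan costs $2.57.

$2.57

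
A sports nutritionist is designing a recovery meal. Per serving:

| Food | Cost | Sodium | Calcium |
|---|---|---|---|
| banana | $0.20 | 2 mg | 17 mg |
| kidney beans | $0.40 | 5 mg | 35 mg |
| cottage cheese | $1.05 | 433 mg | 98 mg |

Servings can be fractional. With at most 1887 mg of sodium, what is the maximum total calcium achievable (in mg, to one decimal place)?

Calcium per mg sodium: banana 8.5, kidney beans 7, cottage cheese 0.2263.
With no serving limits, spend the whole sodium allowance on banana: 1887 mg / 2 mg × 17 mg = 16039.5 mg.

16039.5 mg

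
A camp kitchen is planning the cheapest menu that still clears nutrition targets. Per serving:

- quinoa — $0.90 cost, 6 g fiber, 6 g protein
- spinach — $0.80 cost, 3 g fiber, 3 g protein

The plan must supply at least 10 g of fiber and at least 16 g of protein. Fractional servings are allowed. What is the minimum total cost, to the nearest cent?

At the optimum either one food covers both requirements or two foods hit both targets exactly; no other combination can be cheaper.
quinoa only: max(10/6, 16/6) = 2.667 servings → $2.40.
spinach only: max(10/3, 16/3) = 5.333 servings → $4.27.
quinoa + spinach (both tight): parallel constraints — no distinct corner.
The minimum over all feasible corners is $2.40.

$2.40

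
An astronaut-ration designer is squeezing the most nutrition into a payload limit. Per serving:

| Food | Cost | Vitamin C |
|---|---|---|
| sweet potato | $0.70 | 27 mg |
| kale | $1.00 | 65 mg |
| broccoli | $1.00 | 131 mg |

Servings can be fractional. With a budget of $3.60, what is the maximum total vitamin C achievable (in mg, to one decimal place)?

471.6 mg

Vitamin C per dollar: broccoli 131, kale 65, sweet potato 38.57.
With no serving limits, spend the whole cost allowance on broccoli: $3.60 / $1.00 × 131 mg = 471.6 mg.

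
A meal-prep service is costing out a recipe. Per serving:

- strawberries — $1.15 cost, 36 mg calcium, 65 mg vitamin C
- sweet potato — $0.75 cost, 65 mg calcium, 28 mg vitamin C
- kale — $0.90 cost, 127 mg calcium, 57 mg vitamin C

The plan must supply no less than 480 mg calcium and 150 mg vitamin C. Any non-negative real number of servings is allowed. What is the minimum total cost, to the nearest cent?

$3.40

With two linear requirements the optimum uses one or two foods; enumerate the corners.
strawberries only: max(480/36, 150/65) = 13.33 servings → $15.33.
sweet potato only: max(480/65, 150/28) = 7.385 servings → $5.54.
kale only: max(480/127, 150/57) = 3.78 servings → $3.40.
strawberries + sweet potato: the both-tight solution has a negative serving — not a feasible corner.
strawberries + kale: intersection lies outside the first quadrant.
sweet potato + kale: the both-tight solution has a negative serving — not a feasible corner.
So the least-cost plan costs $3.40.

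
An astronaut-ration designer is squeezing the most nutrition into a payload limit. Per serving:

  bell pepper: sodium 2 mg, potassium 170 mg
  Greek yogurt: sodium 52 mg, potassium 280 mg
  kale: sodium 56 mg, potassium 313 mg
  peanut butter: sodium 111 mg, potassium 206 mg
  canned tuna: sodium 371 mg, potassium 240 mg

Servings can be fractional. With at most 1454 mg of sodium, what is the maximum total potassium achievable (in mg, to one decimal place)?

123590.0 mg

Potassium per mg sodium: bell pepper 85, kale 5.589, Greek yogurt 5.385, peanut butter 1.856, canned tuna 0.6469.
With no serving limits, spend the whole sodium allowance on bell pepper: 1454 mg / 2 mg × 170 mg = 123590.0 mg.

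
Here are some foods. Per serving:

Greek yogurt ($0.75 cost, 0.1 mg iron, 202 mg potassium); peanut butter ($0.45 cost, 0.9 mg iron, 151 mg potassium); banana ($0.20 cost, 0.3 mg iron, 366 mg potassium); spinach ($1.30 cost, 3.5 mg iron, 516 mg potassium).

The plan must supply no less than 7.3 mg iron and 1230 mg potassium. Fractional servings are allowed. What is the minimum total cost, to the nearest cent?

$2.75

With two linear requirements the optimum uses one or two foods; enumerate the corners.
Greek yogurt only: max(7.3/0.1, 1230/202) = 73 servings → $54.75.
peanut butter only: max(7.3/0.9, 1230/151) = 8.146 servings → $3.67.
banana only: max(7.3/0.3, 1230/366) = 24.33 servings → $4.87.
spinach only: max(7.3/3.5, 1230/516) = 2.384 servings → $3.10.
Greek yogurt + peanut butter with both tight: 0.02819 servings and 8.108 servings → $3.67.
Greek yogurt + banana: intersection lies outside the first quadrant.
Greek yogurt + spinach with both tight: 0.8212 servings and 2.062 servings → $3.30.
peanut butter + banana with both tight: 8.106 servings and 0.01654 servings → $3.65.
peanut butter + spinach: the both-tight solution has a negative serving — not a feasible corner.
banana + spinach with both tight: 0.4779 servings and 2.045 servings → $2.75.
Cheapest feasible corner: $2.75.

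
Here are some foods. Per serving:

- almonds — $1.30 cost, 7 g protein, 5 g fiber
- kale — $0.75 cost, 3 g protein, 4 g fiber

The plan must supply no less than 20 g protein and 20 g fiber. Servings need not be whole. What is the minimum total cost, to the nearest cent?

This is a tiny linear program; its minimum lies at a vertex of the feasible set. List the vertices and price them.
almonds only: max(20/7, 20/5) = 4 servings → $5.20.
kale only: max(20/3, 20/4) = 6.667 servings → $5.00.
almonds + kale with both tight: 1.538 servings and 3.077 servings → $4.31.
The minimum over all feasible corners is $4.31.

$4.31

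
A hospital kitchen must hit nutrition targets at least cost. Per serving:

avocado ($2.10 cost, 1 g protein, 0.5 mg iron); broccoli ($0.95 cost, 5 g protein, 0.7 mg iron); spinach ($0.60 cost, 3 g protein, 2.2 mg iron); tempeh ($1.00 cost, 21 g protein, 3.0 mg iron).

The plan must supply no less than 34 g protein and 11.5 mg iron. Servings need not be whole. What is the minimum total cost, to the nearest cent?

With two linear requirements the optimum uses one or two foods; enumerate the corners.
avocado only: max(34/1, 11.5/0.5) = 34 servings → $71.40.
broccoli only: max(34/5, 11.5/0.7) = 16.43 servings → $15.61.
spinach only: max(34/3, 11.5/2.2) = 11.33 servings → $6.80.
tempeh only: max(34/21, 11.5/3.0) = 3.833 servings → $3.83.
avocado + broccoli with both tight: 18.72 servings and 3.056 servings → $42.22.
avocado + spinach: intersection lies outside the first quadrant.
avocado + tempeh with both tight: 18.6 servings and 0.7333 servings → $39.79.
broccoli + spinach with both tight: 4.528 servings and 3.787 servings → $6.57.
broccoli + tempeh: intersection lies outside the first quadrant.
spinach + tempeh with both tight: 3.75 servings and 1.083 servings → $3.33.
So the least-cost plan costs $3.33.

$3.33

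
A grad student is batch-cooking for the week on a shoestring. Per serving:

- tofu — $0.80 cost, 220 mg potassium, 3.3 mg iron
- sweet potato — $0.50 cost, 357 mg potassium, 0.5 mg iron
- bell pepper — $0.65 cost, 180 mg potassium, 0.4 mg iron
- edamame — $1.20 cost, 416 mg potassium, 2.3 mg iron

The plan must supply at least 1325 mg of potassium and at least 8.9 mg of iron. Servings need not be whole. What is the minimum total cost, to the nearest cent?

Compare the cost at each extreme point of the feasible region.
tofu only: max(1325/220, 8.9/3.3) = 6.023 servings → $4.82.
sweet potato only: max(1325/357, 8.9/0.5) = 17.8 servings → $8.90.
bell pepper only: max(1325/180, 8.9/0.4) = 22.25 servings → $14.46.
edamame only: max(1325/416, 8.9/2.3) = 3.87 servings → $4.64.
tofu + sweet potato with both tight: 2.354 servings and 2.261 servings → $3.01.
tofu + bell pepper with both tight: 2.119 servings and 4.772 servings → $4.80.
tofu + edamame with both tight: 0.7555 servings and 2.786 servings → $3.95.
sweet potato + bell pepper: the both-tight solution has a negative serving — not a feasible corner.
sweet potato + edamame: intersection lies outside the first quadrant.
bell pepper + edamame: intersection lies outside the first quadrant.
The minimum over all feasible corners is $3.01.

$3.01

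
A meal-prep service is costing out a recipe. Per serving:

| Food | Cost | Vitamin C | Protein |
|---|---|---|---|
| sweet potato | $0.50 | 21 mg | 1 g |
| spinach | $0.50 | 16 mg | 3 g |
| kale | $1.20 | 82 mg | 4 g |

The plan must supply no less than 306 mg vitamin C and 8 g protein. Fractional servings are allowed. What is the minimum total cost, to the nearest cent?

Compare the cost at each extreme point of the feasible region.
sweet potato only: max(306/21, 8/1) = 14.57 servings → $7.29.
spinach only: max(306/16, 8/3) = 19.12 servings → $9.56.
kale only: max(306/82, 8/4) = 3.732 servings → $4.48.
sweet potato + spinach: intersection lies outside the first quadrant.
sweet potato + kale: intersection lies outside the first quadrant.
spinach + kale: intersection lies outside the first quadrant.
The minimum over all feasible corners is $4.48.

$4.48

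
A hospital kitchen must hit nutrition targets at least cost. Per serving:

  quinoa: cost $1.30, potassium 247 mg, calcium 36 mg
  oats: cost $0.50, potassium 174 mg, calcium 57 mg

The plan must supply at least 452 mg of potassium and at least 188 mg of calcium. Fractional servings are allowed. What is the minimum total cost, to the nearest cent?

$1.65

An LP optimum is at a vertex; with two nutrient constraints at most two foods are used. Check each candidate.
quinoa only: max(452/247, 188/36) = 5.222 servings → $6.79.
oats only: max(452/174, 188/57) = 3.298 servings → $1.65.
quinoa + oats with both targets exact would need a negative amount; discard.
So the least-cost plan costs $1.65.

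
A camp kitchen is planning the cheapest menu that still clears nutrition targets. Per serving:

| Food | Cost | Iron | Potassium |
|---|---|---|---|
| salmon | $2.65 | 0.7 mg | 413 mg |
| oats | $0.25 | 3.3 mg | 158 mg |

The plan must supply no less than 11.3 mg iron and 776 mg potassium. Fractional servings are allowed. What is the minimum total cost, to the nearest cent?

This is a tiny linear program; its minimum lies at a vertex of the feasible set. List the vertices and price them.
salmon only: max(11.3/0.7, 776/413) = 16.14 servings → $42.78.
oats only: max(11.3/3.3, 776/158) = 4.911 servings → $1.23.
salmon + oats with both tight: 0.6192 servings and 3.293 servings → $2.46.
So the least-cost plan costs $1.23.

$1.23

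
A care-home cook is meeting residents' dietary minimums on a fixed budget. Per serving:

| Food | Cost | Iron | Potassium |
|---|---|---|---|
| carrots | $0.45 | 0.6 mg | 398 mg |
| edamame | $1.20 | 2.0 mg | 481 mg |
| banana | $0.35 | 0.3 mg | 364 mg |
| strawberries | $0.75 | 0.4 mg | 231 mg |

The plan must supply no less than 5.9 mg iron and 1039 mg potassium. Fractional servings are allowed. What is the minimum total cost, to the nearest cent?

$3.54

With two linear requirements the optimum uses one or two foods; enumerate the corners.
carrots only: max(5.9/0.6, 1039/398) = 9.833 servings → $4.42.
edamame only: max(5.9/2.0, 1039/481) = 2.95 servings → $3.54.
banana only: max(5.9/0.3, 1039/364) = 19.67 servings → $6.88.
strawberries only: max(5.9/0.4, 1039/231) = 14.75 servings → $11.06.
carrots + edamame: the both-tight solution has a negative serving — not a feasible corner.
carrots + banana: the both-tight solution has a negative serving — not a feasible corner.
carrots + strawberries: the both-tight solution has a negative serving — not a feasible corner.
edamame + banana: intersection lies outside the first quadrant.
edamame + strawberries with both targets exact would need a negative amount; discard.
banana + strawberries: the both-tight solution has a negative serving — not a feasible corner.
So the least-cost plan costs $3.54.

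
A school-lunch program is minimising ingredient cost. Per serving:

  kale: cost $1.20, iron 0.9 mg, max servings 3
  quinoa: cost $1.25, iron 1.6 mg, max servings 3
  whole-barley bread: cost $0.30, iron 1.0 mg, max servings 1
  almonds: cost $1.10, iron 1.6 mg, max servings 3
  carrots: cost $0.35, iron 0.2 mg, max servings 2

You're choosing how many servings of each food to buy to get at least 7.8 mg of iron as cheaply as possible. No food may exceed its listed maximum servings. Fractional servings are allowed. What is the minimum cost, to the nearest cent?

Cost per mg of iron: whole-barley bread $0.3000, almonds $0.6875, quinoa $0.7812, kale $1.3333, carrots $1.7500.
Take 1 serving of whole-barley bread: +1.0 mg iron for $0.30 (total $0.30, still need 6.8 mg).
Take 3 servings of almonds: +4.8 mg iron for $3.30 (total $3.60, still need 2.0 mg).
Take 1.25 servings of quinoa: +2.0 mg iron for $1.56 (total $5.16, still need 0.0 mg).
Greedy by cheapest-per-mg is optimal for a single linear constraint, so the minimum cost is $5.16.

$5.16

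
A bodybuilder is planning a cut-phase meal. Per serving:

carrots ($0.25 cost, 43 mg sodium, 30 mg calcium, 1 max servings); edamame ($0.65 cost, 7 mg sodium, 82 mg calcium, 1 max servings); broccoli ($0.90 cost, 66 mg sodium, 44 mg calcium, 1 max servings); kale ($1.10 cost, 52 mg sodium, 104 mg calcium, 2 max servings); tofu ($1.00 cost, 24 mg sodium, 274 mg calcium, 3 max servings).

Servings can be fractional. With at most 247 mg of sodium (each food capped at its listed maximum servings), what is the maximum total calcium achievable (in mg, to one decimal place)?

Calcium per mg sodium: edamame 11.71, tofu 11.42, kale 2, carrots 0.6977, broccoli 0.6667.
Take 1 serving of edamame: uses 7 mg sodium, +82.0 mg calcium (running total 82.0 mg).
Take 3 servings of tofu: uses 72 mg sodium, +822.0 mg calcium (running total 904.0 mg).
Take 2 servings of kale: uses 104 mg sodium, +208.0 mg calcium (running total 1112.0 mg).
Take 1 serving of carrots: uses 43 mg sodium, +30.0 mg calcium (running total 1142.0 mg).
Take 0.3182 servings of broccoli: uses 21 mg sodium, +14.0 mg calcium (running total 1156.0 mg).
Filling greedily by calcium-per-mg sodium is optimal for one linear limit, giving 1156.0 mg.

1156.0 mg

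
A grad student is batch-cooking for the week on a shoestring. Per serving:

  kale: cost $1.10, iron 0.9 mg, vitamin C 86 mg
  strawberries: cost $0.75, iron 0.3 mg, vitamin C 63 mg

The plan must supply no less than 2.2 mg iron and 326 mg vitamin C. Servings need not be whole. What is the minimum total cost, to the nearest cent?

$3.98

Minimising a linear cost over {iron ≥ 2.2, vitamin C ≥ 326, servings ≥ 0} — the optimum is at a vertex, using one or two foods.
kale only: max(2.2/0.9, 326/86) = 3.791 servings → $4.17.
strawberries only: max(2.2/0.3, 326/63) = 7.333 servings → $5.50.
kale + strawberries with both tight: 1.32 servings and 3.372 servings → $3.98.
So the least-cost plan costs $3.98.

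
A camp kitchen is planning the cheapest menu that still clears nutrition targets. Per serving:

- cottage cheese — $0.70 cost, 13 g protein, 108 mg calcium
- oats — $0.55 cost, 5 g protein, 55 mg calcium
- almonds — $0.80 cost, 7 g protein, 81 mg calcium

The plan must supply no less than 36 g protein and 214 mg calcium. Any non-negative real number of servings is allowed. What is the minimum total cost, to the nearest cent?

$1.94

Two binding constraints pin down two serving amounts, so the optimal mix uses at most two foods. The candidates are each food alone (scaled to the tighter of protein/calcium) and each pair with both constraints tight.
cottage cheese only: max(36/13, 214/108) = 2.769 servings → $1.94.
oats only: max(36/5, 214/55) = 7.2 servings → $3.96.
almonds only: max(36/7, 214/81) = 5.143 servings → $4.11.
cottage cheese + oats: intersection lies outside the first quadrant.
cottage cheese + almonds: the both-tight solution has a negative serving — not a feasible corner.
oats + almonds with both targets exact would need a negative amount; discard.
So the least-cost plan costs $1.94.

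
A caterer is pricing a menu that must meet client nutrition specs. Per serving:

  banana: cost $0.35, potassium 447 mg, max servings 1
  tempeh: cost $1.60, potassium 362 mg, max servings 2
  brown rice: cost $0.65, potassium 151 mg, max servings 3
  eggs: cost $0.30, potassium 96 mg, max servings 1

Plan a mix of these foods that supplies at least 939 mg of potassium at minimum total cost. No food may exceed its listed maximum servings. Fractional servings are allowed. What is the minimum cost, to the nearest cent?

$2.35

Cost per mg of potassium: banana $0.0008, eggs $0.0031, brown rice $0.0043, tempeh $0.0044.
Take 1 serving of banana: +447.0 mg potassium for $0.35 (total $0.35, still need 492.0 mg).
Take 1 serving of eggs: +96.0 mg potassium for $0.30 (total $0.65, still need 396.0 mg).
Take 2.623 servings of brown rice: +396.0 mg potassium for $1.70 (total $2.35, still need 0.0 mg).
Filling from the cheapest source first is optimal under one linear minimum: $2.35.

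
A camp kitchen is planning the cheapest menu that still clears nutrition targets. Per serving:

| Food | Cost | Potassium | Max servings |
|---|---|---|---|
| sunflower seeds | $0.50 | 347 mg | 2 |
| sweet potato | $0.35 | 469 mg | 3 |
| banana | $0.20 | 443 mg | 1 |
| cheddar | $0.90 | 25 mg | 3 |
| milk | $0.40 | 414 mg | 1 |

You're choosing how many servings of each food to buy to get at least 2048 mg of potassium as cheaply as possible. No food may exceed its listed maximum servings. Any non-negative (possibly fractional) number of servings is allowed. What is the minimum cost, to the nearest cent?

$1.44

Cost per mg of potassium: banana $0.0005, sweet potato $0.0007, milk $0.0010, sunflower seeds $0.0014, cheddar $0.0360.
Take 1 serving of banana: +443.0 mg potassium for $0.20 (total $0.20, still need 1605.0 mg).
Take 3 servings of sweet potato: +1407.0 mg potassium for $1.05 (total $1.25, still need 198.0 mg).
Take 0.4783 servings of milk: +198.0 mg potassium for $0.19 (total $1.44, still need 0.0 mg).
Filling from the cheapest source first is optimal under one linear minimum: $1.44.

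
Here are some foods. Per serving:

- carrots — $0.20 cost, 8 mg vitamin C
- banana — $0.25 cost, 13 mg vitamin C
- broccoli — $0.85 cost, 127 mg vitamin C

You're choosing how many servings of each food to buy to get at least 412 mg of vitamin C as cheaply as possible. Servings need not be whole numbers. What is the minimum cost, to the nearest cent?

$2.76

Cost per mg of vitamin C: broccoli $0.0067, banana $0.0192, carrots $0.0250.
With no serving limits, use only broccoli: 412 mg / 127 mg = 3.244 servings × $0.85 = $2.76.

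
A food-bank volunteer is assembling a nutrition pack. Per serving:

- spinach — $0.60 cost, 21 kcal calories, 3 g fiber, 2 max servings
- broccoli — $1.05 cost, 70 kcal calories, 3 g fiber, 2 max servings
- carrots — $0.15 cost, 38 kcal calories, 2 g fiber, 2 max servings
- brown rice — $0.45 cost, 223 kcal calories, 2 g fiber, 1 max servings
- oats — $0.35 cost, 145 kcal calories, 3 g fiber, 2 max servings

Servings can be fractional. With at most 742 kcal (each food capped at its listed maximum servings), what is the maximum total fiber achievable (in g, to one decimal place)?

Fiber per kcal: spinach 0.1429, carrots 0.05263, broccoli 0.04286, oats 0.02069, brown rice 0.008969.
Take 2 servings of spinach: uses 42 kcal, +6.0 g fiber (running total 6.0 g).
Take 2 servings of carrots: uses 76 kcal, +4.0 g fiber (running total 10.0 g).
Take 2 servings of broccoli: uses 140 kcal, +6.0 g fiber (running total 16.0 g).
Take 2 servings of oats: uses 290 kcal, +6.0 g fiber (running total 22.0 g).
Take 0.87 servings of brown rice: uses 194 kcal, +1.7 g fiber (running total 23.7 g).
Filling greedily by fiber-per-kcal is optimal for one linear limit, giving 23.7 g.

23.7 g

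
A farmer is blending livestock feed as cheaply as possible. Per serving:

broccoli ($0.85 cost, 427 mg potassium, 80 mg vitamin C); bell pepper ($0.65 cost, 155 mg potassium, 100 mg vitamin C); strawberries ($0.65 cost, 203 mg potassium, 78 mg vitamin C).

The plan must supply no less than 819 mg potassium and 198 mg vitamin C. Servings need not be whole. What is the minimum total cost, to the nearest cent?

$1.84

Minimising a linear cost over {potassium ≥ 819, vitamin C ≥ 198, servings ≥ 0} — the optimum is at a vertex, using one or two foods.
broccoli only: max(819/427, 198/80) = 2.475 servings → $2.10.
bell pepper only: max(819/155, 198/100) = 5.284 servings → $3.43.
strawberries only: max(819/203, 198/78) = 4.034 servings → $2.62.
broccoli + bell pepper with both tight: 1.69 servings and 0.6279 servings → $1.84.
broccoli + strawberries with both tight: 1.388 servings and 1.115 servings → $1.90.
bell pepper + strawberries with both targets exact would need a negative amount; discard.
The minimum over all feasible corners is $1.84.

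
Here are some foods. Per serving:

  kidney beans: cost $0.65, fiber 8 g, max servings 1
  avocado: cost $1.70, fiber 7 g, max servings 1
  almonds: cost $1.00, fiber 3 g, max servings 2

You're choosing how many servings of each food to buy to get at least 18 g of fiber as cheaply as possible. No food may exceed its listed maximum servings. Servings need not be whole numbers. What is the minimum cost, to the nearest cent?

Cost per g of fiber: kidney beans $0.0813, avocado $0.2429, almonds $0.3333.
Take 1 serving of kidney beans: +8.0 g fiber for $0.65 (total $0.65, still need 10.0 g).
Take 1 serving of avocado: +7.0 g fiber for $1.70 (total $2.35, still need 3.0 g).
Take 1 serving of almonds: +3.0 g fiber for $1.00 (total $3.35, still need 0.0 g).
Greedy by cheapest-per-g is optimal for a single linear constraint, so the minimum cost is $3.35.

$3.35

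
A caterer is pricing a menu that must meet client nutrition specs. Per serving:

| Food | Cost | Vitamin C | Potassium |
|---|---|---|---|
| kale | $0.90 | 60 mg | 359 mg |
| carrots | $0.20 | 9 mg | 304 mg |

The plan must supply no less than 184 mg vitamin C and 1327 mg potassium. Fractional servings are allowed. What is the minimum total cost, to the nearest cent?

$2.82

kale only: max(184/60, 1327/359) = 3.696 servings → $3.33.
carrots only: max(184/9, 1327/304) = 20.44 servings → $4.09.
kale + carrots with both tight: 2.931 servings and 0.9037 servings → $2.82.
So the least-cost plan costs $2.82.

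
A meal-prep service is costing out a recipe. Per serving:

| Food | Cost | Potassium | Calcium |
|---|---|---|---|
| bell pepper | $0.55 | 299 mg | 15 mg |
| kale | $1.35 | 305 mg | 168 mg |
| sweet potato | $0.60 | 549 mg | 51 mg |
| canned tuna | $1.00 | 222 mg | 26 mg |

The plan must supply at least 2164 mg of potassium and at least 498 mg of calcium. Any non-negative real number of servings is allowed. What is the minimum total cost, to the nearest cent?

$4.53

bell pepper only: max(2164/299, 498/15) = 33.2 servings → $18.26.
kale only: max(2164/305, 498/168) = 7.095 servings → $9.58.
sweet potato only: max(2164/549, 498/51) = 9.765 servings → $5.86.
canned tuna only: max(2164/222, 498/26) = 19.15 servings → $19.15.
bell pepper + kale with both tight: 4.636 servings and 2.55 servings → $5.99.
bell pepper + sweet potato: the both-tight solution has a negative serving — not a feasible corner.
bell pepper + canned tuna: intersection lies outside the first quadrant.
kale + sweet potato with both tight: 2.126 servings and 2.76 servings → $4.53.
kale + canned tuna with both tight: 1.849 servings and 7.208 servings → $9.70.
sweet potato + canned tuna with both targets exact would need a negative amount; discard.
The minimum over all feasible corners is $4.53.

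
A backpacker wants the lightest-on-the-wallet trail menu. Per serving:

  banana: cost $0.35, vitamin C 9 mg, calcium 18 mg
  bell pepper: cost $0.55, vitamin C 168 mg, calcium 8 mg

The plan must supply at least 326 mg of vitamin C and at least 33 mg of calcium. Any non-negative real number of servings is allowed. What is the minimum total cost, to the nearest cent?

$1.39

Two binding constraints pin down two serving amounts, so the optimal mix uses at most two foods. The candidates are each food alone (scaled to the tighter of vitamin C/calcium) and each pair with both constraints tight.
banana only: max(326/9, 33/18) = 36.22 servings → $12.68.
bell pepper only: max(326/168, 33/8) = 4.125 servings → $2.27.
banana + bell pepper with both tight: 0.9946 servings and 1.887 servings → $1.39.
The minimum over all feasible corners is $1.39.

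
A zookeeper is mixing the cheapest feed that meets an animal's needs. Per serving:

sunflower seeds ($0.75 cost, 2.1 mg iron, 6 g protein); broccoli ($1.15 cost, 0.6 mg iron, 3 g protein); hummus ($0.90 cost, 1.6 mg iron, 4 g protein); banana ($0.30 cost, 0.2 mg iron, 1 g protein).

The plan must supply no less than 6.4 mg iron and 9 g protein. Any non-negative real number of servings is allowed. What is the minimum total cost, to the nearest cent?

At the optimum either one food covers both requirements or two foods hit both targets exactly; no other combination can be cheaper.
sunflower seeds only: max(6.4/2.1, 9/6) = 3.048 servings → $2.29.
broccoli only: max(6.4/0.6, 9/3) = 10.67 servings → $12.27.
hummus only: max(6.4/1.6, 9/4) = 4 servings → $3.60.
banana only: max(6.4/0.2, 9/1) = 32 servings → $9.60.
sunflower seeds + broccoli: the both-tight solution has a negative serving — not a feasible corner.
sunflower seeds + hummus: the both-tight solution has a negative serving — not a feasible corner.
sunflower seeds + banana: intersection lies outside the first quadrant.
broccoli + hummus: the both-tight solution has a negative serving — not a feasible corner.
broccoli + banana (both tight): parallel constraints — no distinct corner.
hummus + banana: the both-tight solution has a negative serving — not a feasible corner.
The minimum over all feasible corners is $2.29.

$2.29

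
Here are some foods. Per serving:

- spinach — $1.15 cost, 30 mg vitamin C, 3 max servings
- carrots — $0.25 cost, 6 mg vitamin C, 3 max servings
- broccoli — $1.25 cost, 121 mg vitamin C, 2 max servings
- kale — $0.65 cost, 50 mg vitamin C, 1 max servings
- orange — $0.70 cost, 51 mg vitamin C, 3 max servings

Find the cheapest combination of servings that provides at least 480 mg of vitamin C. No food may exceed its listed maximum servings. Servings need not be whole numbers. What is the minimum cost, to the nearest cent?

$6.59

Cost per mg of vitamin C: broccoli $0.0103, kale $0.0130, orange $0.0137, spinach $0.0383, carrots $0.0417.
Take 2 servings of broccoli: +242.0 mg vitamin C for $2.50 (total $2.50, still need 238.0 mg).
Take 1 serving of kale: +50.0 mg vitamin C for $0.65 (total $3.15, still need 188.0 mg).
Take 3 servings of orange: +153.0 mg vitamin C for $2.10 (total $5.25, still need 35.0 mg).
Take 1.167 servings of spinach: +35.0 mg vitamin C for $1.34 (total $6.59, still need 0.0 mg).
Filling from the cheapest source first is optimal under one linear minimum: $6.59.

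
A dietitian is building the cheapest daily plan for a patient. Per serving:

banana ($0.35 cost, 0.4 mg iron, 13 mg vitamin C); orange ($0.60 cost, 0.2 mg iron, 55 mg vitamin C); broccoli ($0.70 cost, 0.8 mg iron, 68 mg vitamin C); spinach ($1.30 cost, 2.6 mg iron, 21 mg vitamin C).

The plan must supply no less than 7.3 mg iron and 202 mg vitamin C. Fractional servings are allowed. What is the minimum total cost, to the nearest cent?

With two linear requirements the optimum uses one or two foods; enumerate the corners.
banana only: max(7.3/0.4, 202/13) = 18.25 servings → $6.39.
orange only: max(7.3/0.2, 202/55) = 36.5 servings → $21.90.
broccoli only: max(7.3/0.8, 202/68) = 9.125 servings → $6.39.
spinach only: max(7.3/2.6, 202/21) = 9.619 servings → $12.50.
banana + orange: the both-tight solution has a negative serving — not a feasible corner.
banana + broccoli: intersection lies outside the first quadrant.
banana + spinach with both tight: 14.64 servings and 0.5551 servings → $5.85.
orange + broccoli: intersection lies outside the first quadrant.
orange + spinach with both tight: 2.679 servings and 2.602 servings → $4.99.
broccoli + spinach with both tight: 2.324 servings and 2.092 servings → $4.35.
So the least-cost plan costs $4.35.

$4.35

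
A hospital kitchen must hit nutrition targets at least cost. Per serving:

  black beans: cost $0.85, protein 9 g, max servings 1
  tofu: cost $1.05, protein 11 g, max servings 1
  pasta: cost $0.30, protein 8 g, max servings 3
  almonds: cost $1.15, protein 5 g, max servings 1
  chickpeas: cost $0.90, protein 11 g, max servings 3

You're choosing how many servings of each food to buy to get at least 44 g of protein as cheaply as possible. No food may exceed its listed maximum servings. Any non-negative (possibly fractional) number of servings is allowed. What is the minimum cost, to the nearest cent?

Cost per g of protein: pasta $0.0375, chickpeas $0.0818, black beans $0.0944, tofu $0.0955, almonds $0.2300.
Take 3 servings of pasta: +24.0 g protein for $0.90 (total $0.90, still need 20.0 g).
Take 1.818 servings of chickpeas: +20.0 g protein for $1.64 (total $2.54, still need 0.0 g).
Greedy by cheapest-per-g is optimal for a single linear constraint, so the minimum cost is $2.54.

$2.54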